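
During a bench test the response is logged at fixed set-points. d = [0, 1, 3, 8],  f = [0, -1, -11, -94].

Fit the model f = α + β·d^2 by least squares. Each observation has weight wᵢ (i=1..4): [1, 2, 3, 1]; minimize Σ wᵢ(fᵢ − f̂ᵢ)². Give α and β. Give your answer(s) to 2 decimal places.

α = 1.26, β = -1.48

Compute the Gram sums: Σwᵢ·1 = 7, Σwᵢ·d^2 = 93, Σwᵢ·d^2·d^2 = 4341.
And Σwᵢ·f = -129, Σwᵢ·d^2·f = -6315.
Eliminating β: 4341·(row 1) − 93·(row 2) gives 21738·α = 4341·(-129) − 93·(-6315) = 27306, so α = 4551/3623.
Then β = ((-6315) − 93·(4551/3623))/4341 = -5368/3623.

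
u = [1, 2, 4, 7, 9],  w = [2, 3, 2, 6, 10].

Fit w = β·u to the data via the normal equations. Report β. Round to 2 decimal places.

Compute the Gram sums: Σu·u = 151.
Right-hand side: Σu·w = 148.
β = 148/151 = 0.980132.

β = 0.98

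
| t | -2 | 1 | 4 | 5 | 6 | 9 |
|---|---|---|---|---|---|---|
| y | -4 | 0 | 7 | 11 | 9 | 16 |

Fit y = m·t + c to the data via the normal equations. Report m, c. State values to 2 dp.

m = 1.86, c = -0.65

With design matrix A, AᵀA = [[163, 23]; [23, 6]] and Aᵀy = [289, 39]ᵀ.
det = 163·6 − 23² = 449.
m = (289·6 − 23·39)/449 = 837/449; c = (163·39 − 23·289)/449 = -290/449.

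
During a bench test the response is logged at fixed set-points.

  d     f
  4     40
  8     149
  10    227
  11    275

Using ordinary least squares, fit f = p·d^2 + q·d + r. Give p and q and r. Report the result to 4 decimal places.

The normal equations are: 28993·p + 2907·q + 301·r = 66151;  2907·p + 301·q + 33·r = 6647;  301·p + 33·q + 4·r = 691.
Solving the 3×3 system (Gaussian elimination) gives p = 791/372, q = 195/124, r = -43/186.

p = 2.1263, q = 1.5726, r = -0.2312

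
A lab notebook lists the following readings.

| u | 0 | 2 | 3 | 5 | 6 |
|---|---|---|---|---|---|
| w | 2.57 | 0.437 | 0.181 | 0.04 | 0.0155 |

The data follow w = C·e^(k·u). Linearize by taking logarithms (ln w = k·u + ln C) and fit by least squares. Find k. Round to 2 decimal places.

Taking logs, ln w = k·u + ln C, so regress ln w on u.
Sums: Σu = 16.0000, Σ(u)² = 74.0000, Σln w = -8.9790, Σu·ln w = -47.8793.
Normal system: [[74.0000, 16.0000]; [16.0000, 5]]·[k, ln C]ᵀ = [-47.8793, -8.9790]ᵀ.
Δ = 74.0000·5 − (16.0000)² = 114.0000; k = (-47.8793·5 − 16.0000·-8.9790)/114.0000 = -0.83976, ln C = (74.0000·-8.9790 − 16.0000·-47.8793)/114.0000 = 0.89145.

k = -0.84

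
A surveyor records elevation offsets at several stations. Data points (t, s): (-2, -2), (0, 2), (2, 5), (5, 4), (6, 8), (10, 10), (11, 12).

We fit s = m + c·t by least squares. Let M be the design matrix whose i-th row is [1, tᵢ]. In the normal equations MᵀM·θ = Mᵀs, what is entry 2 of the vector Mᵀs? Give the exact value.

314

Entry 2 ↔ basis t, so (Mᵀs)_{2} = Σᵢ (t)·sᵢ = (-2)·(-2) + (0)·(2) + (2)·(5) + (5)·(4) + (6)·(8) + (10)·(10) + (11)·(12) = 314.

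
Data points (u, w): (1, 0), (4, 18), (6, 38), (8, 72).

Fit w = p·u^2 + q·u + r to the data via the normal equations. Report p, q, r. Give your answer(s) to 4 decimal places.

p = 1.1675, q = -0.3359, r = -0.5534

Compute the Gram sums: Σu^2·u^2 = 5649, Σu^2·u = 793, Σu^2 = 117, Σu·u = 117, Σu = 19, Σ1 = 4.
And Σu^2·w = 6264, Σu·w = 876, Σw = 128.
MᵀM·[p, q, r]ᵀ = Mᵀw becomes [[5649, 793, 117]; [793, 117, 19]; [117, 19, 4]]·[p, q, r]ᵀ = [6264, 876, 128]ᵀ.
Solving the 3×3 system (Gaussian elimination) gives p = 3827/3278, q = -1101/3278, r = -907/1639.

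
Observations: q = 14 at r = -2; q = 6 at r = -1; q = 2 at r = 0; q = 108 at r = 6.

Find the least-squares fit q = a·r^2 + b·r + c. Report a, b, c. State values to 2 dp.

a = 2.94, b = -0.06, c = 2.36

The normal system XᵀX·[a, b, c]ᵀ = Xᵀq is [[1313, 207, 41]; [207, 41, 3]; [41, 3, 4]]·[a, b, c]ᵀ = [3950, 614, 130]ᵀ.
Inverting the 3×3 Gram matrix, [a, b, c]ᵀ = [2079/706, -229/3530, 4174/1765]ᵀ.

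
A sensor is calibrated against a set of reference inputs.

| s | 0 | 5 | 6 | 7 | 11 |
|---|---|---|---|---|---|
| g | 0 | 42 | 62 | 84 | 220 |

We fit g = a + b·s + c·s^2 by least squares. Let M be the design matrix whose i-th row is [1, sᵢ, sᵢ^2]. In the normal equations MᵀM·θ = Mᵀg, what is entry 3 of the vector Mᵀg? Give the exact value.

Entry 3 ↔ basis s^2, so (Mᵀg)_{3} = Σᵢ (s^2)·gᵢ = (0)·(0) + (25)·(42) + (36)·(62) + (49)·(84) + (121)·(220) = 34018.

34018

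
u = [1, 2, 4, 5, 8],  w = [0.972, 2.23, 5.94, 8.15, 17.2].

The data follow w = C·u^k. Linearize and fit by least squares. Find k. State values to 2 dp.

With ln wᵢ as the transformed response and ln uᵢ as the regressor:
Σln u = 5.7683, Σ(ln u)² = 9.3166, Σln w = 7.4982, Σln u·ln w = 12.3183.
Equations: 9.3166·k + 5.7683·ln C = 12.3183;  5.7683·k + 5·ln C = 7.4982.
Δ = 9.3166·5 − (5.7683)² = 13.3096; k = (12.3183·5 − 5.7683·7.4982)/13.3096 = 1.37790, ln C = (9.3166·7.4982 − 5.7683·12.3183)/13.3096 = -0.08999.

k = 1.38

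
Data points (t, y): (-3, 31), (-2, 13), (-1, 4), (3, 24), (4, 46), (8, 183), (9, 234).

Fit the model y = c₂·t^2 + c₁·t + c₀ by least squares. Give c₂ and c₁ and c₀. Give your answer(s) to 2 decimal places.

c₂ = 2.98, c₁ = -0.88, c₀ = 0.47

The normal equations are: 11092·c₂ + 1296·c₁ + 184·c₀ = 31953;  1296·c₂ + 184·c₁ + 18·c₀ = 3703;  184·c₂ + 18·c₁ + 7·c₀ = 535.
Row-reducing yields c₂ = 960233/322644, c₁ = -95003/107548, c₀ = 10835/23046.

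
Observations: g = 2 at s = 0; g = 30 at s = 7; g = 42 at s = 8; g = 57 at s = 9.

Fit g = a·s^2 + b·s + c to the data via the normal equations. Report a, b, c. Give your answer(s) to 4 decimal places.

a = 1.0603, b = -3.4468, c = 2.0046

From the data, Σs^2·s^2 = 13058, Σs^2·s = 1584, Σs^2 = 194, Σs·s = 194, Σs = 24, Σ1 = 4.
Right-hand side: Σs^2·g = 8775, Σs·g = 1059, Σg = 131.
Solving the 3×3 system (Gaussian elimination) gives a = 1283/1210, b = -20853/6050, c = 6064/3025.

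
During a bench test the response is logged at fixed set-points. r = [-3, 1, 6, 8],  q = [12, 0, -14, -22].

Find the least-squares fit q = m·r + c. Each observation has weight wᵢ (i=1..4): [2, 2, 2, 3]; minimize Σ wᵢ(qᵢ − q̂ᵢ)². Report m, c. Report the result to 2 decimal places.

m = -3.05, c = 3.07

Setting ∂/∂m … = 0 gives: 284·m + 32·c = -768;  32·m + 9·c = -70.
Eliminating c: 9·(row 1) − 32·(row 2) gives 1532·m = 9·(-768) − 32·(-70) = -4672, so m = -1168/383.
Then c = ((-70) − 32·(-1168/383))/9 = 1174/383.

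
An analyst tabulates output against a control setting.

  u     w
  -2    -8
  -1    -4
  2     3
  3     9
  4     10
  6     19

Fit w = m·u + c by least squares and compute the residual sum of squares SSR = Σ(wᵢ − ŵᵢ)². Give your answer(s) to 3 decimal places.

Forming XᵀX = [[70, 12]; [12, 6]] and Xᵀw = [207, 29]ᵀ gives XᵀX·[m, c]ᵀ = Xᵀw.
Δ = 70·6 − 12² = 276.
m = (207·6 − 12·29)/276 = 149/46; c = (70·29 − 12·207)/276 = -227/138.
Residuals: 17/138, 61/69, -11/6, 64/69, -181/138, 167/138; SSR = 566/69.

SSR = 8.203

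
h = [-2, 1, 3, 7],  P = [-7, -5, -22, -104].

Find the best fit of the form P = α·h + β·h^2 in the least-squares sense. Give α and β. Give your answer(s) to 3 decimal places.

Setting ∂/∂α … = 0 gives: 63·α + 363·β = -785;  363·α + 2499·β = -5327.
det = 63·2499 − 363² = 25668.
α = ((-785)·2499 − 363·(-5327))/25668 = -203/186; β = (63·(-5327) − 363·(-785))/25668 = -367/186.

α = -1.091, β = -1.973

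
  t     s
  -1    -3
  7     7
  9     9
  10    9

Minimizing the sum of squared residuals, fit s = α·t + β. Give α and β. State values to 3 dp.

α = 1.144, β = -1.649

XᵀX·[α, β]ᵀ = Xᵀs reads: 231·α + 25·β = 223;  25·α + 4·β = 22.
Eliminating β: 4·(row 1) − 25·(row 2) gives 299·α = 4·223 − 25·22 = 342, so α = 342/299.
Then β = (22 − 25·(342/299))/4 = -493/299.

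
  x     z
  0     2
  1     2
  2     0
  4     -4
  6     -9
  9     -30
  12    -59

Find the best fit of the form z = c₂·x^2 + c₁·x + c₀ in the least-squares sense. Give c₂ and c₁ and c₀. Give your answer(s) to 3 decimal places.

c₂ = -0.502, c₁ = 1.036, c₀ = 1.197

Entries of MᵀM: Σx^2·x^2 = 28866, Σx^2·x = 2746, Σx^2 = 282, Σx·x = 282, Σx = 34, Σ1 = 7.
Right-hand side: Σx^2·z = -11312, Σx·z = -1046, Σz = -98.
Normal equations: [[28866, 2746, 282]; [2746, 282, 34]; [282, 34, 7]]·[c₂, c₁, c₀]ᵀ = [-11312, -1046, -98]ᵀ.
Solving the 3×3 system (Gaussian elimination) gives c₂ = -133093/265076, c₁ = 274529/265076, c₀ = 79314/66269.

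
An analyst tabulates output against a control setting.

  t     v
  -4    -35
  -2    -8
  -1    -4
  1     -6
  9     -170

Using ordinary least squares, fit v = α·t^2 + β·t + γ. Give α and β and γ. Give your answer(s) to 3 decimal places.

α = -2.039, β = -0.283, γ = -2.429

The normal system MᵀM·[α, β, γ]ᵀ = Mᵀv is [[6835, 657, 103]; [657, 103, 3]; [103, 3, 5]]·[α, β, γ]ᵀ = [-14372, -1376, -223]ᵀ.
Row-reducing yields α = -625491/306782, β = -86881/306782, γ = -53231/21913.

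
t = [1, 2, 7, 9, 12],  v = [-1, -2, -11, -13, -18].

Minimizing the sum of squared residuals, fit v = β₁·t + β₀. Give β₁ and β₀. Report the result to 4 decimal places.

β₁ = -1.5668, β₀ = 0.7143

With design matrix A, AᵀA = [[279, 31]; [31, 5]] and Aᵀv = [-415, -45]ᵀ.
Eliminating β₀: 5·(row 1) − 31·(row 2) gives 434·β₁ = 5·(-415) − 31·(-45) = -680, so β₁ = -340/217.
Then β₀ = ((-45) − 31·(-340/217))/5 = 5/7.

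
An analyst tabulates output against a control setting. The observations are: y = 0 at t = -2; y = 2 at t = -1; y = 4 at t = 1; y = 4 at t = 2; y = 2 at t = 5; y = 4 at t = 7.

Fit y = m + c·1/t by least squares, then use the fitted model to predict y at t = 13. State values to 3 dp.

XᵀX·[m, c]ᵀ = Xᵀy reads: 6·m + (12/35)·c = 16;  (12/35)·m + (6273/2450)·c = 174/35.
det = 6·(6273/2450) − (12/35)² = 747/49.
m = (16·(6273/2450) − (12/35)·(174/35))/(747/49) = 5344/2075; c = (6·(174/35) − (12/35)·16)/(747/49) = 1988/1245.
At t = 13: ŷ = (5344/2075)·(1) + (1988/1245)·(1/13) = 218356/80925.

ŷ = 2.698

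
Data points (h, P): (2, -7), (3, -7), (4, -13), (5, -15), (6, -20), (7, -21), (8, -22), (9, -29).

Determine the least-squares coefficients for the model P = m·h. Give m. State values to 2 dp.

m = -3.05

Compute the Gram sums: Σh·h = 284.
Right-hand side: Σh·P = -866.
XᵀX·[m]ᵀ = XᵀP becomes [[284]]·[m]ᵀ = [-866]ᵀ.
Hence m = -866 / 284 ≈ -3.0493.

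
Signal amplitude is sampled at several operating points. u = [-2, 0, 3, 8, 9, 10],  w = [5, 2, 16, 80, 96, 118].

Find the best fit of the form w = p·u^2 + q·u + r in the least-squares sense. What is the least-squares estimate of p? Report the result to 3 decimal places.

p = 1.023

Forming MᵀM = [[20754, 2260, 258]; [2260, 258, 28]; [258, 28, 6]] and Mᵀw = [24860, 2722, 317]ᵀ gives MᵀM·[p, q, r]ᵀ = Mᵀw.
Solving the 3×3 system (Gaussian elimination) gives p = 58785/57452, q = 18292/14363, r = 166175/57452.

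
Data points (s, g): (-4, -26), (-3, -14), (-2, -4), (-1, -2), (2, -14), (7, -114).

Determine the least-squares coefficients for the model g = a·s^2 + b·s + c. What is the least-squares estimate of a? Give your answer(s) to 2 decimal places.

With design matrix A, AᵀA = [[2771, 251, 83]; [251, 83, -1]; [83, -1, 6]] and Aᵀg = [-6202, -670, -174]ᵀ.
Solving the 3×3 system (Gaussian elimination) gives a = -9231/4592, b = -9237/4592, c = -1753/1148.

a = -2.01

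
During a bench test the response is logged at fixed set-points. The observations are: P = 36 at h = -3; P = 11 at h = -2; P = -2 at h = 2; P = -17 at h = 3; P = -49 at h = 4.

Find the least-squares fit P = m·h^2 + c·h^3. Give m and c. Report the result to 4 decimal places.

Compute the Gram sums: Σh^2·h^2 = 450, Σh^2·h^3 = 1024, Σh^3·h^3 = 5682.
And Σh^2·P = -577, Σh^3·P = -4671.
MᵀM·[m, c]ᵀ = MᵀP becomes [[450, 1024]; [1024, 5682]]·[m, c]ᵀ = [-577, -4671]ᵀ.
det = 450·5682 − 1024² = 1508324.
m = ((-577)·5682 − 1024·(-4671))/1508324 = 752295/754162; c = (450·(-4671) − 1024·(-577))/1508324 = -755551/754162.

m = 0.9975, c = -1.0018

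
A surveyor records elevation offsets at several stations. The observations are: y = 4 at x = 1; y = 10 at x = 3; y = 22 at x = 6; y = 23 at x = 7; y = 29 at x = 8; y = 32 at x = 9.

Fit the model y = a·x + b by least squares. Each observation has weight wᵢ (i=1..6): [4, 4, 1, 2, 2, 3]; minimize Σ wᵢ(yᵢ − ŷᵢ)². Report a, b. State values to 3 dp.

From the data, Σwᵢ·x·x = 545, Σwᵢ·x = 79, Σwᵢ·1 = 16.
For MᵀWy: Σwᵢ·x·y = 1918, Σwᵢ·y = 278.
MᵀWM·[a, b]ᵀ = MᵀWy becomes [[545, 79]; [79, 16]]·[a, b]ᵀ = [1918, 278]ᵀ.
Eliminating b: 16·(row 1) − 79·(row 2) gives 2479·a = 16·1918 − 79·278 = 8726, so a = 8726/2479.
Then b = (278 − 79·(8726/2479))/16 = -12/2479.

a = 3.520, b = -0.005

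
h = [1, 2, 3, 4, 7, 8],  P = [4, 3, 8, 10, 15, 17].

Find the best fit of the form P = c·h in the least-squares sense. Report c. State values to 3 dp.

Compute the Gram sums: Σh·h = 143.
Moment sums: Σh·P = 315.
So MᵀM·[c]ᵀ = MᵀP: [[143]]·[c]ᵀ = [315]ᵀ.
Hence c = 315 / 143 ≈ 2.2028.

c = 2.203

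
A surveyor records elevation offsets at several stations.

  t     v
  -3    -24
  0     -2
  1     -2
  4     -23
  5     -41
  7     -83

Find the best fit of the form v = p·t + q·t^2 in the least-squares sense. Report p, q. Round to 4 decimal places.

MᵀM·[p, q]ᵀ = Mᵀv reads: 100·p + 506·q = -808;  506·p + 3364·q = -5678.
det = 100·3364 − 506² = 80364.
p = ((-808)·3364 − 506·(-5678))/80364 = 349/181; q = (100·(-5678) − 506·(-808))/80364 = -358/181.

p = 1.9282, q = -1.9779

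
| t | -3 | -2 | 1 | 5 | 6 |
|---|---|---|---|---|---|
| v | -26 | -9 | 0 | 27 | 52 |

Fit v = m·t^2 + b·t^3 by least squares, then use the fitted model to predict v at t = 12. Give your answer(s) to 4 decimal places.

Forming AᵀA = [[2019, 10627]; [10627, 63075]] and Aᵀv = [2277, 15381]ᵀ gives AᵀA·[m, b]ᵀ = Aᵀv.
det = 2019·63075 − 10627² = 14415296.
m = (2277·63075 − 10627·15381)/14415296 = -1239507/900956; b = (2019·15381 − 10627·2277)/14415296 = 428535/900956.
At t = 12: v̂ = (-1239507/900956)·(144) + (428535/900956)·(1728) = 20072124/32177.

v̂ = 623.8035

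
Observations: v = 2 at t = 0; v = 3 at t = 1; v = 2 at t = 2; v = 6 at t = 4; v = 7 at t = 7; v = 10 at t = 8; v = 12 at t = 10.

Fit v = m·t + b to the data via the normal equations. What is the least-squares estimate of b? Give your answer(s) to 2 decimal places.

b = 1.41

With design matrix X, XᵀX = [[234, 32]; [32, 7]] and Xᵀv = [280, 42]ᵀ.
Eliminating b: 7·(row 1) − 32·(row 2) gives 614·m = 7·280 − 32·42 = 616, so m = 308/307.
Then b = (42 − 32·(308/307))/7 = 434/307.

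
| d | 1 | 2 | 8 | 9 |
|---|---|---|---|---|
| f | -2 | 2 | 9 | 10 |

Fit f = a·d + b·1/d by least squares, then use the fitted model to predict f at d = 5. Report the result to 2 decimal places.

f̂ = 5.29

From the data, Σd·d = 150, Σd·1/d = 4, Σ1/d·1/d = 6625/5184.
And Σd·f = 164, Σ1/d·f = 89/72.
So AᵀA·[a, b]ᵀ = Aᵀf: [[150, 4]; [4, 6625/5184]]·[a, b]ᵀ = [164, 89/72]ᵀ.
Eliminating b: (6625/5184)·(row 1) − 4·(row 2) gives (151801/864)·a = (6625/5184)·164 − 4·(89/72) = 265217/1296, so a = 530434/455403.
Then b = ((89/72) − 4·(530434/455403))/(6625/5184) = -406584/151801.
At d = 5: f̂ = (530434/455403)·(5) + (-406584/151801)·(1/5) = 12041098/2277015.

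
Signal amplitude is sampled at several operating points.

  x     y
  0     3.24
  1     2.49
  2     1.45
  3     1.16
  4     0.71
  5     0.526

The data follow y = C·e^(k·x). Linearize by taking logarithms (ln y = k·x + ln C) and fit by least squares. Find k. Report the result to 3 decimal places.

Taking logs, ln y = k·x + ln C, so regress ln y on x.
Σx = 15.0000, Σ(x)² = 55.0000, Σln y = 1.6229, Σx·ln y = -2.4816.
Equations: 55.0000·k + 15.0000·ln C = -2.4816;  15.0000·k + 6·ln C = 1.6229.
Solving (det = 105.0000): k = -0.37365, ln C = 1.20460.

k = -0.374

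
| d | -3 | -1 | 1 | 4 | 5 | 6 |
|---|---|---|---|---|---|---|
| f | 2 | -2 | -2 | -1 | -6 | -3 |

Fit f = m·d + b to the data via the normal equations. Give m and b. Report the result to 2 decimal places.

m = -0.53, b = -0.94

XᵀX·[m, b]ᵀ = Xᵀf reads: 88·m + 12·b = -58;  12·m + 6·b = -12.
Determinant 88·6 − 12² = 384.
m = ((-58)·6 − 12·(-12))/384 = -17/32; b = (88·(-12) − 12·(-58))/384 = -15/16.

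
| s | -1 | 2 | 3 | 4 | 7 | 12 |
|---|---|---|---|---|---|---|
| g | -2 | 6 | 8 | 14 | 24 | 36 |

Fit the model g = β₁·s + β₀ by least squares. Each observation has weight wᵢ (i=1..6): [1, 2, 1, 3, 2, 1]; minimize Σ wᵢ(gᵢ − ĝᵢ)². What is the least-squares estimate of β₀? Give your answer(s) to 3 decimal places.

β₀ = 0.846

From the data, Σwᵢ·s·s = 308, Σwᵢ·s = 44, Σwᵢ·1 = 10.
And Σwᵢ·s·g = 986, Σwᵢ·g = 144.
det = 308·10 − 44² = 1144.
β₁ = (986·10 − 44·144)/1144 = 881/286; β₀ = (308·144 − 44·986)/1144 = 11/13.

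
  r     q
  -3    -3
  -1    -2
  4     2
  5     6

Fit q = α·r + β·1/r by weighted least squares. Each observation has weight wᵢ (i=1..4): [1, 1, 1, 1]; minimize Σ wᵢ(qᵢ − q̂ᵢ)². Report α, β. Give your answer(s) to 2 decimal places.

With design matrix M, MᵀWM = [[51, 4]; [4, 4369/3600]] and MᵀWq = [49, 47/10]ᵀ.
Eliminating β: (4369/3600)·(row 1) − 4·(row 2) gives (55073/1200)·α = (4369/3600)·49 − 4·(47/10) = 146401/3600, so α = 146401/165219.
Then β = ((47/10) − 4·(146401/165219))/(4369/3600) = 52440/55073.

α = 0.89, β = 0.95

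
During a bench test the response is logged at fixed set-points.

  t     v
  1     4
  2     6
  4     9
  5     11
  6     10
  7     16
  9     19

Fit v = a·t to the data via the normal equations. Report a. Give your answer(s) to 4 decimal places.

Forming MᵀM = [[212]] and Mᵀv = [450]ᵀ gives MᵀM·[a]ᵀ = Mᵀv.
a = 450/212 = 2.12264.

a = 2.1226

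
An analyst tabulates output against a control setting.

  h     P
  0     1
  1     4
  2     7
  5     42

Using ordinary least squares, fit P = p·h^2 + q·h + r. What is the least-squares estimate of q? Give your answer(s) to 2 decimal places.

q = -0.16

From the data, Σh^2·h^2 = 642, Σh^2·h = 134, Σh^2 = 30, Σh·h = 30, Σh = 8, Σ1 = 4.
For AᵀP: Σh^2·P = 1082, Σh·P = 228, ΣP = 54.
Inverting the 3×3 Gram matrix, [p, q, r]ᵀ = [299/181, -29/181, 259/181]ᵀ.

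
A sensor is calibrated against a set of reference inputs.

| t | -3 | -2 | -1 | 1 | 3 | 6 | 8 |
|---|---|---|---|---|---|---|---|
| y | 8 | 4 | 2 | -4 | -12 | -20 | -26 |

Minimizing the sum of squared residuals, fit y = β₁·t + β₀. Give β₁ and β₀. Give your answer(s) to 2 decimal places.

β₁ = -3.09, β₀ = -1.56

Normal-equation sums: Σt·t = 124, Σt = 12, Σ1 = 7.
For Aᵀy: Σt·y = -402, Σy = -48.
So AᵀA·[β₁, β₀]ᵀ = Aᵀy: [[124, 12]; [12, 7]]·[β₁, β₀]ᵀ = [-402, -48]ᵀ.
det = 124·7 − 12² = 724.
β₁ = ((-402)·7 − 12·(-48))/724 = -1119/362; β₀ = (124·(-48) − 12·(-402))/724 = -282/181.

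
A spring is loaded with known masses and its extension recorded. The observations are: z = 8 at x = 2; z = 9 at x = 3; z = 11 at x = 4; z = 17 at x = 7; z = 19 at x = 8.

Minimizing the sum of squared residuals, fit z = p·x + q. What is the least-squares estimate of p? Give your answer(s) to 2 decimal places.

Setting ∂/∂p … = 0 gives: 142·p + 24·q = 358;  24·p + 5·q = 64.
Δ = 142·5 − 24² = 134.
p = (358·5 − 24·64)/134 = 127/67; q = (142·64 − 24·358)/134 = 248/67.

p = 1.90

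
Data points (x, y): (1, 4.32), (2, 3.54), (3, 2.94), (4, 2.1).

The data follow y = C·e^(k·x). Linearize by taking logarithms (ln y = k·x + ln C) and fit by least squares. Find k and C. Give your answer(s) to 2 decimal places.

k = -0.23, C = 5.61

With ln yᵢ as the transformed response and xᵢ as the regressor:
Σx = 10.0000, Σ(x)² = 30.0000, Σln y = 4.5477, Σx·ln y = 10.1945.
Normal system: [[30.0000, 10.0000]; [10.0000, 4]]·[k, ln C]ᵀ = [10.1945, 4.5477]ᵀ.
Δ = 30.0000·4 − (10.0000)² = 20.0000; k = (10.1945·4 − 10.0000·4.5477)/20.0000 = -0.23497, ln C = (30.0000·4.5477 − 10.0000·10.1945)/20.0000 = 1.72435, so C = exp(1.72435) = 5.60887.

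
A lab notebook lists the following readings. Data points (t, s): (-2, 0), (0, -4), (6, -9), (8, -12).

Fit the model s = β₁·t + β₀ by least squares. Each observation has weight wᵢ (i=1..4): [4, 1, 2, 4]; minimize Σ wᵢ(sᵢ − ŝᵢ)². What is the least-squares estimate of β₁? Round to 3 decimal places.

β₁ = -1.162

The normal equations are: 344·β₁ + 36·β₀ = -492;  36·β₁ + 11·β₀ = -70.
(Σwᵢ·t·t = 344, Σwᵢ·t = 36, Σwᵢ·1 = 11, Σwᵢ·t·s = -492, Σwᵢ·s = -70.)
Δ = 344·11 − 36² = 2488.
β₁ = ((-492)·11 − 36·(-70))/2488 = -723/622; β₀ = (344·(-70) − 36·(-492))/2488 = -796/311.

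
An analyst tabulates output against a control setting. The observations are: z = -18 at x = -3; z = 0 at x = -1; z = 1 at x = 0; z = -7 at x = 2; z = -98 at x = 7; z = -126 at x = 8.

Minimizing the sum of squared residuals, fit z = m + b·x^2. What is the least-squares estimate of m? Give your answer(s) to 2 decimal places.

m = 0.96

From the data, Σ1 = 6, Σx^2 = 127, Σx^2·x^2 = 6595.
For Mᵀz: Σz = -248, Σx^2·z = -13056.
Determinant 6·6595 − 127² = 23441.
m = ((-248)·6595 − 127·(-13056))/23441 = 22552/23441; b = (6·(-13056) − 127·(-248))/23441 = -46840/23441.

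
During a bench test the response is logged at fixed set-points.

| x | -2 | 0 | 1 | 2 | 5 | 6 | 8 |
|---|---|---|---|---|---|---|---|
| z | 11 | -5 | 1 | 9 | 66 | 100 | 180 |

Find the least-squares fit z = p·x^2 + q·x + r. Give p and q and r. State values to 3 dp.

p = 2.935, q = -0.655, r = -2.609

Entries of MᵀM: Σx^2·x^2 = 6050, Σx^2·x = 854, Σx^2 = 134, Σx·x = 134, Σx = 20, Σ1 = 7.
Right-hand side: Σx^2·z = 16851, Σx·z = 2367, Σz = 362.
Inverting the 3×3 Gram matrix, [p, q, r]ᵀ = [39265/13376, -8757/13376, -17447/6688]ᵀ.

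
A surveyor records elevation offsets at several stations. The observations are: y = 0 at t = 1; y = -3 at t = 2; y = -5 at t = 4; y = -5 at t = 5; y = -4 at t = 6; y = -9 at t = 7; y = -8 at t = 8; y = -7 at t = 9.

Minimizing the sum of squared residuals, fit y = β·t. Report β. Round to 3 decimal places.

The normal system AᵀA·[β]ᵀ = Aᵀy is [[276]]·[β]ᵀ = [-265]ᵀ.
Hence β = -265 / 276 ≈ -0.960145.

β = -0.960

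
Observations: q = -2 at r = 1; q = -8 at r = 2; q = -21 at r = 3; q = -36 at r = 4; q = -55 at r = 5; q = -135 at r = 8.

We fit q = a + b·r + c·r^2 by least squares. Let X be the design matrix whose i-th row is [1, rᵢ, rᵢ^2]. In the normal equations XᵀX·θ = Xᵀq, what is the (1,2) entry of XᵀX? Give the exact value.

23

Row 1 ↔ basis 1, column 2 ↔ basis r, so (XᵀX)_{1,2} = Σᵢ r = (1)·(1) + (1)·(2) + (1)·(3) + (1)·(4) + (1)·(5) + (1)·(8) = 23.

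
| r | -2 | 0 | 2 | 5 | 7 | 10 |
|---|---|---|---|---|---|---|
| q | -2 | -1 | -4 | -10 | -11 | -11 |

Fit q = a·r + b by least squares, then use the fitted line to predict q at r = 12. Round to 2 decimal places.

Forming MᵀM = [[182, 22]; [22, 6]] and Mᵀq = [-241, -39]ᵀ gives MᵀM·[a, b]ᵀ = Mᵀq.
det = 182·6 − 22² = 608.
a = ((-241)·6 − 22·(-39))/608 = -147/152; b = (182·(-39) − 22·(-241))/608 = -449/152.
At r = 12: q̂ = (-147/152)·(12) + (-449/152)·(1) = -2213/152.

q̂ = -14.56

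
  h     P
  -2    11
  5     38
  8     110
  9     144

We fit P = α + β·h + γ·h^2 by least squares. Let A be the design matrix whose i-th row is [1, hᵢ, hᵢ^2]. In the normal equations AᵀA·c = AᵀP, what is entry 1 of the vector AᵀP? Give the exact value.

Entry 1 ↔ basis 1, so (AᵀP)_{1} = Σᵢ Pᵢ = (1)·(11) + (1)·(38) + (1)·(110) + (1)·(144) = 303.

303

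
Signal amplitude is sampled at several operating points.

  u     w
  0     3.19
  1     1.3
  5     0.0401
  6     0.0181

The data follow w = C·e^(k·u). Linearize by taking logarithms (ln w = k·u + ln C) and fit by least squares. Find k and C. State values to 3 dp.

Linearized form: ln w = k·u + ln C. From the 4 transformed points,
AᵀA = [[62.0000, 12.0000]; [12.0000, 4]], rhs = [-39.8906, -5.8058]ᵀ  (here Σu = 12.0000, Σ(u)² = 62.0000, Σln w = -5.8058, Σu·ln w = -39.8906).
Solving (det = 104.0000): k = -0.86435, ln C = 1.14159, so C = exp(1.14159) = 3.13174.

k = -0.864, C = 3.132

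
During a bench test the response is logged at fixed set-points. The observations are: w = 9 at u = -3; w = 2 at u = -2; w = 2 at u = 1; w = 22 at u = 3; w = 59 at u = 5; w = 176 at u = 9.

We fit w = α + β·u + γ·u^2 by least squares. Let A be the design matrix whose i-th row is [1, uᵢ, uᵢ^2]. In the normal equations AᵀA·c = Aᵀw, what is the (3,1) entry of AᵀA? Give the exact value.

Row 3 ↔ basis u^2, column 1 ↔ basis 1, so (AᵀA)_{3,1} = Σᵢ u^2 = (9)·(1) + (4)·(1) + (1)·(1) + (9)·(1) + (25)·(1) + (81)·(1) = 129.

129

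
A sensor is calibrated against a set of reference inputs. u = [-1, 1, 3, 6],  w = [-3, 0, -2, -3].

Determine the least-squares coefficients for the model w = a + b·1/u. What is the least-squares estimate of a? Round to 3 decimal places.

Compute the Gram sums: Σ1 = 4, Σ1/u = 1/2, Σ1/u·1/u = 77/36.
Right-hand side: Σw = -8, Σ1/u·w = 11/6.
So MᵀM·[a, b]ᵀ = Mᵀw: [[4, 1/2]; [1/2, 77/36]]·[a, b]ᵀ = [-8, 11/6]ᵀ.
Eliminating b: (77/36)·(row 1) − (1/2)·(row 2) gives (299/36)·a = (77/36)·(-8) − (1/2)·(11/6) = -649/36, so a = -649/299.
Then b = ((11/6) − (1/2)·(-649/299))/(77/36) = 408/299.

a = -2.171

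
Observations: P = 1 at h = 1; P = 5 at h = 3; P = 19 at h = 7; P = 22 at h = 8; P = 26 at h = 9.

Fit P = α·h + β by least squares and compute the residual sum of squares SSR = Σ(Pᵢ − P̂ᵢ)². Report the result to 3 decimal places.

From the data, Σh·h = 204, Σh = 28, Σ1 = 5.
Right-hand side: Σh·P = 559, ΣP = 73.
Normal equations: [[204, 28]; [28, 5]]·[α, β]ᵀ = [559, 73]ᵀ.
Δ = 204·5 − 28² = 236.
α = (559·5 − 28·73)/236 = 751/236; β = (204·73 − 28·559)/236 = -190/59.
Residuals: 245/236, -313/236, -13/236, -14/59, 137/236; SSR = 763/236.

SSR = 3.233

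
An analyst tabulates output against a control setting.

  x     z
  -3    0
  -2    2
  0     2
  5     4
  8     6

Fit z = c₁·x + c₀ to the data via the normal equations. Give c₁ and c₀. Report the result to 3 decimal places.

c₁ = 0.466, c₀ = 2.054

Entries of MᵀM: Σx·x = 102, Σx = 8, Σ1 = 5.
For Mᵀz: Σx·z = 64, Σz = 14.
Normal equations: [[102, 8]; [8, 5]]·[c₁, c₀]ᵀ = [64, 14]ᵀ.
Determinant 102·5 − 8² = 446.
c₁ = (64·5 − 8·14)/446 = 104/223; c₀ = (102·14 − 8·64)/446 = 458/223.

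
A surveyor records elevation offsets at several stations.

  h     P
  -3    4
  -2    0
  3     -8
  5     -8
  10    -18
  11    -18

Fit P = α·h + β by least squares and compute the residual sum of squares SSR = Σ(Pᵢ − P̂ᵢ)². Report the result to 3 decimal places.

Setting ∂/∂α … = 0 gives: 268·α + 24·β = -454;  24·α + 6·β = -48.
(Σh·h = 268, Σh = 24, Σ1 = 6, Σh·P = -454, ΣP = -48.)
Δ = 268·6 − 24² = 1032.
α = ((-454)·6 − 24·(-48))/1032 = -131/86; β = (268·(-48) − 24·(-454))/1032 = -82/43.
Residuals: 115/86, -49/43, -131/86, 131/86, -37/43, 57/86; SSR = 383/43.

SSR = 8.907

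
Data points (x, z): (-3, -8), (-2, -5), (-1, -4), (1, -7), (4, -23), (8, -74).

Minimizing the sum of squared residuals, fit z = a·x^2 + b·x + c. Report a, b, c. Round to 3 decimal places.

Setting ∂/∂a … = 0 gives: 4451·a + 541·b + 95·c = -5207;  541·a + 95·b + 7·c = -653;  95·a + 7·b + 6·c = -121.
Inverting the 3×3 Gram matrix, [a, b, c]ᵀ = [-49207/53130, -69403/53130, -35229/8855]ᵀ.

a = -0.926, b = -1.306, c = -3.978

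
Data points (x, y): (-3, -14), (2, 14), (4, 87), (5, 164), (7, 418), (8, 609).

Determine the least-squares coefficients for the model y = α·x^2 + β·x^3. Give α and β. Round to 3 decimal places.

Normal-equation sums: Σx^2·x^2 = 7475, Σx^2·x^3 = 53513, Σx^3·x^3 = 400307.
And Σx^2·y = 64880, Σx^3·y = 481740.
Δ = 7475·400307 − 53513² = 128653656.
α = (64880·400307 − 53513·481740)/128653656 = 48141385/32163414; β = (7475·481740 − 53513·64880)/128653656 = 32270765/32163414.

α = 1.497, β = 1.003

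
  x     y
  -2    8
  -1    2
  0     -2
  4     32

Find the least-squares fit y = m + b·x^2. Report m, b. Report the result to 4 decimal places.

Compute the Gram sums: Σ1 = 4, Σx^2 = 21, Σx^2·x^2 = 273.
Moment sums: Σy = 40, Σx^2·y = 546.
AᵀA·[m, b]ᵀ = Aᵀy becomes [[4, 21]; [21, 273]]·[m, b]ᵀ = [40, 546]ᵀ.
Determinant 4·273 − 21² = 651.
m = (40·273 − 21·546)/651 = -26/31; b = (4·546 − 21·40)/651 = 64/31.

m = -0.8387, b = 2.0645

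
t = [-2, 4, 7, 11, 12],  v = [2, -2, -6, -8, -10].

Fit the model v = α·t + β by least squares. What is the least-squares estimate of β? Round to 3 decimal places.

With design matrix A, AᵀA = [[334, 32]; [32, 5]] and Aᵀv = [-262, -24]ᵀ.
Δ = 334·5 − 32² = 646.
α = ((-262)·5 − 32·(-24))/646 = -271/323; β = (334·(-24) − 32·(-262))/646 = 184/323.

β = 0.570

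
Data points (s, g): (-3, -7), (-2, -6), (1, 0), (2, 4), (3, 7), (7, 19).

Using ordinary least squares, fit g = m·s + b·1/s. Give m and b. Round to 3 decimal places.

The normal system MᵀM·[m, b]ᵀ = Mᵀg is [[76, 6]; [6, 1537/882]]·[m, b]ᵀ = [195, 260/21]ᵀ.
det = 76·(1537/882) − 6² = 42530/441.
m = (195·(1537/882) − 6·(260/21))/(42530/441) = 46839/17012; b = (76·(260/21) − 6·195)/(42530/441) = -10101/4253.

m = 2.753, b = -2.375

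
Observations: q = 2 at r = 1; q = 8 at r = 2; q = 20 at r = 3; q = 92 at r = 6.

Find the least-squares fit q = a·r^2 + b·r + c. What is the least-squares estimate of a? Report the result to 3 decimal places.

a = 3.000

Compute the Gram sums: Σr^2·r^2 = 1394, Σr^2·r = 252, Σr^2 = 50, Σr·r = 50, Σr = 12, Σ1 = 4.
For Xᵀq: Σr^2·q = 3526, Σr·q = 630, Σq = 122.
Inverting the 3×3 Gram matrix, [a, b, c]ᵀ = [3, -3, 2]ᵀ.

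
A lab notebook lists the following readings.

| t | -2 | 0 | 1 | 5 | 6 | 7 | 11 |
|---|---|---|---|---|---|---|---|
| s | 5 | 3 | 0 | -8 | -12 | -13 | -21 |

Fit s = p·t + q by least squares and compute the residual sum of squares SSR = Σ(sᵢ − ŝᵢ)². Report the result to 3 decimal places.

SSR = 4.553

The normal system AᵀA·[p, q]ᵀ = Aᵀs is [[236, 28]; [28, 7]]·[p, q]ᵀ = [-444, -46]ᵀ.
det = 236·7 − 28² = 868.
p = ((-444)·7 − 28·(-46))/868 = -65/31; q = (236·(-46) − 28·(-444))/868 = 394/217.
Residuals: -219/217, 257/217, 61/217, 145/217, -268/217, -30/217, 54/217; SSR = 988/217.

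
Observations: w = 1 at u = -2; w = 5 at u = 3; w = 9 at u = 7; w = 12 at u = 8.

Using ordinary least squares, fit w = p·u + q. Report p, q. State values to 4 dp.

p = 1.0323, q = 2.6210

Sums needed: Σu·u = 126, Σu = 16, Σ1 = 4.
Moment sums: Σu·w = 172, Σw = 27.
Determinant 126·4 − 16² = 248.
p = (172·4 − 16·27)/248 = 32/31; q = (126·27 − 16·172)/248 = 325/124.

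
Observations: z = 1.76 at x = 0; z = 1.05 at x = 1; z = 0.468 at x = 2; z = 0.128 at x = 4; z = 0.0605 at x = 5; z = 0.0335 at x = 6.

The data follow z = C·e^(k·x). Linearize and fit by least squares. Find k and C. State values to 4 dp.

k = -0.6746, C = 1.8653

Let Y = ln z. Fitting Y = k·x + ln C by least squares:
Σx = 18.0000, Σ(x)² = 82.0000, Σln z = -8.4022, Σx·ln z = -44.0955.
Normal system: [[82.0000, 18.0000]; [18.0000, 6]]·[k, ln C]ᵀ = [-44.0955, -8.4022]ᵀ.
Δ = 82.0000·6 − (18.0000)² = 168.0000; k = (-44.0955·6 − 18.0000·-8.4022)/168.0000 = -0.67460, ln C = (82.0000·-8.4022 − 18.0000·-44.0955)/168.0000 = 0.62343, so C = exp(0.62343) = 1.86531.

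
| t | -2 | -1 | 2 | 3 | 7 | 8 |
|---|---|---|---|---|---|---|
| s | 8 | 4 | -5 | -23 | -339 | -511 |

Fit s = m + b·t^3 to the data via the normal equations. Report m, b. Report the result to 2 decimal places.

m = 2.61, b = -1.00

With design matrix A, AᵀA = [[6, 881]; [881, 380651]] and Aᵀs = [-866, -378638]ᵀ.
det = 6·380651 − 881² = 1507745.
m = ((-866)·380651 − 881·(-378638))/1507745 = 3936312/1507745; b = (6·(-378638) − 881·(-866))/1507745 = -1508882/1507745.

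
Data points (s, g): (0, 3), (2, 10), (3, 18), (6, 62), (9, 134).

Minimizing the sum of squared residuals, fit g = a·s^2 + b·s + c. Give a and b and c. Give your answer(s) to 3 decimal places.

a = 1.582, b = 0.321, c = 2.971

From the data, Σs^2·s^2 = 7954, Σs^2·s = 980, Σs^2 = 130, Σs·s = 130, Σs = 20, Σ1 = 5.
Moment sums: Σs^2·g = 13288, Σs·g = 1652, Σg = 227.
Solving the 3×3 system (Gaussian elimination) gives a = 451/285, b = 458/1425, c = 1411/475.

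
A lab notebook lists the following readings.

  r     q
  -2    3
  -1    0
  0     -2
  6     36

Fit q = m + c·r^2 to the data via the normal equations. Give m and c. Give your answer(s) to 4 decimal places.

m = -1.4133, c = 1.0403

Normal-equation sums: Σ1 = 4, Σr^2 = 41, Σr^2·r^2 = 1313.
Moment sums: Σq = 37, Σr^2·q = 1308.
Eliminating c: 1313·(row 1) − 41·(row 2) gives 3571·m = 1313·37 − 41·1308 = -5047, so m = -5047/3571.
Then c = (1308 − 41·(-5047/3571))/1313 = 3715/3571.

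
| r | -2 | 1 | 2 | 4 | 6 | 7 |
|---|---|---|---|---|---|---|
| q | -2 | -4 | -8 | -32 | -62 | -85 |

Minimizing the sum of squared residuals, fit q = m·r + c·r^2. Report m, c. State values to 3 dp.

m = -1.829, c = -1.458

Forming AᵀA = [[110, 624]; [624, 3986]] and Aᵀq = [-1111, -6953]ᵀ gives AᵀA·[m, c]ᵀ = Aᵀq.
det = 110·3986 − 624² = 49084.
m = ((-1111)·3986 − 624·(-6953))/49084 = -44887/24542; c = (110·(-6953) − 624·(-1111))/49084 = -35783/24542.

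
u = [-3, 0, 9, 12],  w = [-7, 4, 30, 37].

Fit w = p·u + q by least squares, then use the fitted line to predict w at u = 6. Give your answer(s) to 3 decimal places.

ŵ = 20.382

The normal equations are: 234·p + 18·q = 735;  18·p + 4·q = 64.
Determinant 234·4 − 18² = 612.
p = (735·4 − 18·64)/612 = 149/51; q = (234·64 − 18·735)/612 = 97/34.
At u = 6: ŵ = (149/51)·(6) + (97/34)·(1) = 693/34.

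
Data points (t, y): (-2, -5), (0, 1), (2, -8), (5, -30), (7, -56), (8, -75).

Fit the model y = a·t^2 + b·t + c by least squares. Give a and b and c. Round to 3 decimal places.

a = -1.094, b = -0.401, c = -0.885

Entries of AᵀA: Σt^2·t^2 = 7154, Σt^2·t = 980, Σt^2 = 146, Σt·t = 146, Σt = 20, Σ1 = 6.
And Σt^2·y = -8346, Σt·y = -1148, Σy = -173.
Normal equations: [[7154, 980, 146]; [980, 146, 20]; [146, 20, 6]]·[a, b, c]ᵀ = [-8346, -1148, -173]ᵀ.
Inverting the 3×3 Gram matrix, [a, b, c]ᵀ = [-69437/63492, -172/429, -131/148]ᵀ.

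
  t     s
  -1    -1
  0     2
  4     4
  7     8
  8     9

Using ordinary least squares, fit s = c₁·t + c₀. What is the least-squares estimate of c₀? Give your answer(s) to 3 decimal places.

c₀ = 0.767

Compute the Gram sums: Σt·t = 130, Σt = 18, Σ1 = 5.
Moment sums: Σt·s = 145, Σs = 22.
So MᵀM·[c₁, c₀]ᵀ = Mᵀs: [[130, 18]; [18, 5]]·[c₁, c₀]ᵀ = [145, 22]ᵀ.
Eliminating c₀: 5·(row 1) − 18·(row 2) gives 326·c₁ = 5·145 − 18·22 = 329, so c₁ = 329/326.
Then c₀ = (22 − 18·(329/326))/5 = 125/163.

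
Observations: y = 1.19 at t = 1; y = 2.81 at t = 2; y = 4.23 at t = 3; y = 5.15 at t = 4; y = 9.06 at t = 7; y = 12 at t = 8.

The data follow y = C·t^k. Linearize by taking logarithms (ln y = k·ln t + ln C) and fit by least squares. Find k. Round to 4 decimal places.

Taking logs, ln y = k·ln t + ln C, so regress ln y on ln t.
AᵀA = [[11.7199, 7.2034]; [7.2034, 6]], rhs = [14.0285, 8.9771]ᵀ  (here Σln t = 7.2034, Σ(ln t)² = 11.7199, Σln y = 8.9771, Σln t·ln y = 14.0285).
Solving (det = 18.4301): k = 1.05832, ln C = 0.22560.

k = 1.0583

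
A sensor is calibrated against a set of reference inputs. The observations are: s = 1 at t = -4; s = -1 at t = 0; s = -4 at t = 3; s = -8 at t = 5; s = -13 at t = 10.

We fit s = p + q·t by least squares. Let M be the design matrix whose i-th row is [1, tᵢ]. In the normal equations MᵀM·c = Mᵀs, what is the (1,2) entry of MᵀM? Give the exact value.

14

Row 1 ↔ basis 1, column 2 ↔ basis t, so (MᵀM)_{1,2} = Σᵢ t = (1)·(-4) + (1)·(0) + (1)·(3) + (1)·(5) + (1)·(10) = 14.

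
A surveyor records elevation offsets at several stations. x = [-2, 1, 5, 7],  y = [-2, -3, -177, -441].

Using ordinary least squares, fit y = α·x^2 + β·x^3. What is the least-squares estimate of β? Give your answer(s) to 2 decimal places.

β = -0.95

MᵀM·[α, β]ᵀ = Mᵀy reads: 3043·α + 19901·β = -26045;  19901·α + 133339·β = -173375.
(Σx^2·x^2 = 3043, Σx^2·x^3 = 19901, Σx^3·x^3 = 133339, Σx^2·y = -26045, Σx^3·y = -173375.)
Eliminating β: 133339·(row 1) − 19901·(row 2) gives 9700776·α = 133339·(-26045) − 19901·(-173375) = -22478380, so α = -5619595/2425194.
Then β = ((-173375) − 19901·(-5619595/2425194))/133339 = -2314645/2425194.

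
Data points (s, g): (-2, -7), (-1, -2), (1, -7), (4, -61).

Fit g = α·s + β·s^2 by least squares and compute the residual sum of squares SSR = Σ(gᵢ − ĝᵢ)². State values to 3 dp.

SSR = 3.772

Forming AᵀA = [[22, 56]; [56, 274]] and Aᵀg = [-235, -1013]ᵀ gives AᵀA·[α, β]ᵀ = Aᵀg.
Δ = 22·274 − 56² = 2892.
α = ((-235)·274 − 56·(-1013))/2892 = -1277/482; β = (22·(-1013) − 56·(-235))/2892 = -1521/482.
Residuals: 78/241, -360/241, -288/241, 21/241; SSR = 909/241.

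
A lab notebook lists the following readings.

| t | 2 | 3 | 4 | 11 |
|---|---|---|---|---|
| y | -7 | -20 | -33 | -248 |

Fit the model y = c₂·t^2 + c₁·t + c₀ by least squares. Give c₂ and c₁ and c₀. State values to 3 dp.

c₂ = -1.947, c₁ = -1.399, c₀ = 3.013

Compute the Gram sums: Σt^2·t^2 = 14994, Σt^2·t = 1430, Σt^2 = 150, Σt·t = 150, Σt = 20, Σ1 = 4.
And Σt^2·y = -30744, Σt·y = -2934, Σy = -308.
So MᵀM·[c₂, c₁, c₀]ᵀ = Mᵀy: [[14994, 1430, 150]; [1430, 150, 20]; [150, 20, 4]]·[c₂, c₁, c₀]ᵀ = [-30744, -2934, -308]ᵀ.
Inverting the 3×3 Gram matrix, [c₂, c₁, c₀]ᵀ = [-1178/605, -4233/3025, 1823/605]ᵀ.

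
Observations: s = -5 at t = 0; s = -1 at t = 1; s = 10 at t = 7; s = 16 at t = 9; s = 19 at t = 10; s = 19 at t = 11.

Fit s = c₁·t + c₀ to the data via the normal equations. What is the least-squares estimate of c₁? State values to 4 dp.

c₁ = 2.1976

From the data, Σt·t = 352, Σt = 38, Σ1 = 6.
Right-hand side: Σt·s = 612, Σs = 58.
AᵀA·[c₁, c₀]ᵀ = Aᵀs becomes [[352, 38]; [38, 6]]·[c₁, c₀]ᵀ = [612, 58]ᵀ.
det = 352·6 − 38² = 668.
c₁ = (612·6 − 38·58)/668 = 367/167; c₀ = (352·58 − 38·612)/668 = -710/167.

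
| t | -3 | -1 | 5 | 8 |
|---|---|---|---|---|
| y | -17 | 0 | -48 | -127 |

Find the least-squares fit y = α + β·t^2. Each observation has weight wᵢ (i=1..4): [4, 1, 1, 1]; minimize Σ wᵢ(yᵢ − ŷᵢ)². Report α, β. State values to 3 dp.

α = 1.351, β = -2.004

Setting ∂/∂α … = 0 gives: 7·α + 126·β = -243;  126·α + 5046·β = -9940.
(Σwᵢ·1 = 7, Σwᵢ·t^2 = 126, Σwᵢ·t^2·t^2 = 5046, Σwᵢ·y = -243, Σwᵢ·t^2·y = -9940.)
det = 7·5046 − 126² = 19446.
α = ((-243)·5046 − 126·(-9940))/19446 = 4377/3241; β = (7·(-9940) − 126·(-243))/19446 = -2783/1389.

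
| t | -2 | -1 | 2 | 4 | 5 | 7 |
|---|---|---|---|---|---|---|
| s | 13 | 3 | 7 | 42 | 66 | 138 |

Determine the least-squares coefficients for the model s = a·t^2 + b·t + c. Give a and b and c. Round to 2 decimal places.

Normal-equation sums: Σt^2·t^2 = 3315, Σt^2·t = 531, Σt^2 = 99, Σt·t = 99, Σt = 15, Σ1 = 6.
Right-hand side: Σt^2·s = 9167, Σt·s = 1449, Σs = 269.
Row-reducing yields a = 4711/1536, b = -2323/1536, c = -255/128.

a = 3.07, b = -1.51, c = -1.99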